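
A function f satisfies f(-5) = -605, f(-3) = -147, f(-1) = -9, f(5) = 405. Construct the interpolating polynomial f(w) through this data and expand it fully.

f(w) = 4w^3 - 4w^2 + w

Newton's divided differences:
f[-5,-3] = (-147 - (-605)) / (-3 - (-5)) = 229
f[-3,-1] = (-9 - (-147)) / (-1 - (-3)) = 69
f[-1,5] = (405 - (-9)) / (5 - (-1)) = 69
f[-5,-3,-1] = (69 - 229) / (-1 - (-5)) = -40
f[-3,-1,5] = (69 - 69) / (5 - (-3)) = 0
f[-5,-3,-1,5] = (0 - (-40)) / (5 - (-5)) = 4
f(w) = -605 + 229·(w + 5) + (-40)·(w + 5)(w + 3) + 4·(w + 5)(w + 3)(w + 1)
Expanding: f(w) = 4w^3 - 4w^2 + w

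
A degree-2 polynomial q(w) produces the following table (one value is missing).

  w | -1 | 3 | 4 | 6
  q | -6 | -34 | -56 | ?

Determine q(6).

-118

The 3 known values determine q uniquely (degree ≤ 2).
Evaluate each Lagrange basis at w = 6:
L_0(6) = (3)·(2)/[(-4)·(-5)] = 3/10
L_1(6) = (7)·(2)/[(4)·(-1)] = -7/2
L_2(6) = (7)·(3)/[(5)·(1)] = 21/5
Sum: (-6)·(3/10) + (-34)·(-7/2) + (-56)·(21/5) = -118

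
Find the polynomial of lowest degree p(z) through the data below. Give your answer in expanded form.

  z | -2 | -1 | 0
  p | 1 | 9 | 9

p(z) = -4z^2 - 4z + 9

Newton's divided differences:
p[-2,-1] = (9 - 1) / (-1 - (-2)) = 8
p[-1,0] = (9 - 9) / (0 - (-1)) = 0
p[-2,-1,0] = (0 - 8) / (0 - (-2)) = -4
p(z) = 1 + 8·(z + 2) + (-4)·(z + 2)(z + 1)
Expanding: p(z) = -4z^2 - 4z + 9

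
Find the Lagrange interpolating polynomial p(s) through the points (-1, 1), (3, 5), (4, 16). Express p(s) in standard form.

Build the Lagrange basis polynomials:
L_0(s) = (s - 3)(s - 4) / [20] = (1/20)s^2 - (7/20)s + 3/5
L_1(s) = (s + 1)(s - 4) / [-4] = -(1/4)s^2 + (3/4)s + 1
L_2(s) = (s + 1)(s - 3) / [5] = (1/5)s^2 - (2/5)s - 3/5
p(s) = 1·L_0 + 5·L_1 + 16·L_2
  1·L_0(s) = (1/20)s^2 - (7/20)s + 3/5
  5·L_1(s) = -(5/4)s^2 + (15/4)s + 5
  16·L_2(s) = (16/5)s^2 - (32/5)s - 48/5
Adding term by term: 2s^2 - 3s - 4

p(s) = 2s^2 - 3s - 4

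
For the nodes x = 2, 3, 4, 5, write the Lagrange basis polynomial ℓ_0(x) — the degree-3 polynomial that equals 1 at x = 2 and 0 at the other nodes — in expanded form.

ℓ_0(x) = (x - 3)(x - 4)(x - 5) / [(-1)·(-2)·(-3)]
       = (x^3 - 12x^2 + 47x - 60) / (-6)

ℓ_0(x) = -(1/6)x^3 + 2x^2 - (47/6)x + 10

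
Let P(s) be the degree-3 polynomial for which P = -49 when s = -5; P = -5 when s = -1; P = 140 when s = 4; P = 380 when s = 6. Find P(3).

71

Evaluate each Lagrange basis at s = 3:
L_0(3) = (4)·(-1)·(-3)/[(-4)·(-9)·(-11)] = -1/33
L_1(3) = (8)·(-1)·(-3)/[(4)·(-5)·(-7)] = 6/35
L_2(3) = (8)·(4)·(-3)/[(9)·(5)·(-2)] = 16/15
L_3(3) = (8)·(4)·(-1)/[(11)·(7)·(2)] = -16/77
Sum: (-49)·(-1/33) + (-5)·(6/35) + 140·(16/15) + 380·(-16/77) = 71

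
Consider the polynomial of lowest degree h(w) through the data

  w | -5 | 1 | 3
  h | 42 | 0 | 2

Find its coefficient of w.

Build the Lagrange basis polynomials:
L_0(w) = (w - 1)(w - 3) / [48] = (1/48)w^2 - (1/12)w + 1/16
L_1(w) = (w + 5)(w - 3) / [-12] = -(1/12)w^2 - (1/6)w + 5/4
L_2(w) = (w + 5)(w - 1) / [16] = (1/16)w^2 + (1/4)w - 5/16
h(w) = 42·L_0 + 0·L_1 + 2·L_2
Only the coefficient of w is needed; take it from each L_i and combine:
42·(-1/12) + 0·(-1/6) + 2·(1/4) = -3

-3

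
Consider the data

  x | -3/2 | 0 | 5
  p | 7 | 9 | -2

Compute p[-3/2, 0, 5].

p[-3/2,0] = (9 - 7) / (0 - (-3/2)) = 4/3
p[0,5] = (-2 - 9) / (5 - 0) = -11/5
p[-3/2,0,5] = (-11/5 - 4/3) / (5 - (-3/2)) = -106/195

-106/195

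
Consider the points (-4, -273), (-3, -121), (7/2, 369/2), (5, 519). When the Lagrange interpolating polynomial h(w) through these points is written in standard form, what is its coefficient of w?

4

L_0(w) = (w + 3)(w - 7/2)(w - 5) / [-135/2] = -(2/135)w^3 + (11/135)w^2 + (16/135)w - 7/9
L_1(w) = (w + 4)(w - 7/2)(w - 5) / [52] = (1/52)w^3 - (9/104)w^2 - (33/104)w + 35/26
L_2(w) = (w + 4)(w + 3)(w - 5) / [-585/8] = -(8/585)w^3 - (16/585)w^2 + (184/585)w + 32/39
L_3(w) = (w + 4)(w + 3)(w - 7/2) / [108] = (1/108)w^3 + (7/216)w^2 - (25/216)w - 7/18
h(w) = (-273)·L_0 + (-121)·L_1 + (369/2)·L_2 + 519·L_3
Only the coefficient of w is needed; take it from each L_i and combine:
(-273)·(16/135) + (-121)·(-33/104) + (369/2)·(184/585) + 519·(-25/216) = 4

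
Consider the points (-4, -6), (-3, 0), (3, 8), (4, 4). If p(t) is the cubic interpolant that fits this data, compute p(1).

Using Newton's divided-difference form:
p[-4,-3] = (0 - (-6)) / (-3 - (-4)) = 6
p[-3,3] = (8 - 0) / (3 - (-3)) = 4/3
p[3,4] = (4 - 8) / (4 - 3) = -4
p[-4,-3,3] = (4/3 - 6) / (3 - (-4)) = -2/3
p[-3,3,4] = (-4 - 4/3) / (4 - (-3)) = -16/21
p[-4,-3,3,4] = (-16/21 - (-2/3)) / (4 - (-4)) = -1/84
p(1) = -6 + 6·(5) + (-2/3)·(5)·(4) + (-1/84)·(5)·(4)·(-2) = 78/7

78/7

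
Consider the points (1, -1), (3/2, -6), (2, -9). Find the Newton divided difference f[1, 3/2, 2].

4

f[1,3/2] = (-6 - (-1)) / (3/2 - 1) = -10
f[3/2,2] = (-9 - (-6)) / (2 - 3/2) = -6
f[1,3/2,2] = (-6 - (-10)) / (2 - 1) = 4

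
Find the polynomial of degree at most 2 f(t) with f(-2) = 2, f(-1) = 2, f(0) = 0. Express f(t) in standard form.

f(t) = -t^2 - 3t

Newton's divided differences:
f[-2,-1] = (2 - 2) / (-1 - (-2)) = 0
f[-1,0] = (0 - 2) / (0 - (-1)) = -2
f[-2,-1,0] = (-2 - 0) / (0 - (-2)) = -1
f(t) = 2 + (-1)·(t + 2)(t + 1)
Expanding: f(t) = -t^2 - 3t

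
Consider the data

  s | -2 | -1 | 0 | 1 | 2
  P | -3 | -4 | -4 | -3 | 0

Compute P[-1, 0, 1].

P[-1,0] = (-4 - (-4)) / (0 - (-1)) = 0
P[0,1] = (-3 - (-4)) / (1 - 0) = 1
P[-1,0,1] = (1 - 0) / (1 - (-1)) = 1/2

1/2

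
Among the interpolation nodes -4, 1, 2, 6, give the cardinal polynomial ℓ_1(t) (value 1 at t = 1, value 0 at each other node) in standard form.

ℓ_1(t) = (t + 4)(t - 2)(t - 6) / [(5)·(-1)·(-5)]
       = (t^3 - 4t^2 - 20t + 48) / (25)

ℓ_1(t) = (1/25)t^3 - (4/25)t^2 - (4/5)t + 48/25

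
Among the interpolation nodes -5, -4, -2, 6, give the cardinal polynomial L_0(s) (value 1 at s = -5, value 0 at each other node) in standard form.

L_0(s) = (s + 4)(s + 2)(s - 6) / [(-1)·(-3)·(-11)]
       = (s^3 - 28s - 48) / (-33)

L_0(s) = -(1/33)s^3 + (28/33)s + 16/11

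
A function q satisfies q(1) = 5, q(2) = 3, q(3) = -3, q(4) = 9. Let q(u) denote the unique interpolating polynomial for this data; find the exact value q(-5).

Using Newton's divided-difference form:
q[1,2] = (3 - 5) / (2 - 1) = -2
q[2,3] = (-3 - 3) / (3 - 2) = -6
q[3,4] = (9 - (-3)) / (4 - 3) = 12
q[1,2,3] = (-6 - (-2)) / (3 - 1) = -2
q[2,3,4] = (12 - (-6)) / (4 - 2) = 9
q[1,2,3,4] = (9 - (-2)) / (4 - 1) = 11/3
q(-5) = 5 + (-2)·(-6) + (-2)·(-6)·(-7) + (11/3)·(-6)·(-7)·(-8) = -1299

-1299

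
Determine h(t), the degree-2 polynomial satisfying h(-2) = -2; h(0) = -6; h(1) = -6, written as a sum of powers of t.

h(t) = (2/3)t^2 - (2/3)t - 6

Build the Lagrange basis polynomials:
L_0(t) = t(t - 1) / [6] = (1/6)t^2 - (1/6)t
L_1(t) = (t + 2)(t - 1) / [-2] = -(1/2)t^2 - (1/2)t + 1
L_2(t) = (t + 2)t / [3] = (1/3)t^2 + (2/3)t
h(t) = (-2)·L_0 + (-6)·L_1 + (-6)·L_2
  (-2)·L_0(t) = -(1/3)t^2 + (1/3)t
  (-6)·L_1(t) = 3t^2 + 3t - 6
  (-6)·L_2(t) = -2t^2 - 4t
Adding term by term: (2/3)t^2 - (2/3)t - 6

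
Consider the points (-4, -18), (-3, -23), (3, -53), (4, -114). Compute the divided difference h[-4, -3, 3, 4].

-1

h[-4,-3] = (-23 - (-18)) / (-3 - (-4)) = -5
h[-3,3] = (-53 - (-23)) / (3 - (-3)) = -5
h[3,4] = (-114 - (-53)) / (4 - 3) = -61
h[-4,-3,3] = (-5 - (-5)) / (3 - (-4)) = 0
h[-3,3,4] = (-61 - (-5)) / (4 - (-3)) = -8
h[-4,-3,3,4] = (-8 - 0) / (4 - (-4)) = -1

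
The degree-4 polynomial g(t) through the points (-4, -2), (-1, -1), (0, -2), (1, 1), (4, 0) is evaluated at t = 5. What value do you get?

Evaluate each Lagrange basis at t = 5:
L_0(5) = (6)·(5)·(4)·(1)/[(-3)·(-4)·(-5)·(-8)] = 1/4
L_1(5) = (9)·(5)·(4)·(1)/[(3)·(-1)·(-2)·(-5)] = -6
L_2(5) = (9)·(6)·(4)·(1)/[(4)·(1)·(-1)·(-4)] = 27/2
L_3(5) = (9)·(6)·(5)·(1)/[(5)·(2)·(1)·(-3)] = -9
L_4(5) = (9)·(6)·(5)·(4)/[(8)·(5)·(4)·(3)] = 9/4
Sum: (-2)·(1/4) + (-1)·(-6) + (-2)·(27/2) + 1·(-9) + 0 = -61/2

-61/2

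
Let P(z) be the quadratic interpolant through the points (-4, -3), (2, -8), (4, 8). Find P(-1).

Using Newton's divided-difference form:
P[-4,2] = (-8 - (-3)) / (2 - (-4)) = -5/6
P[2,4] = (8 - (-8)) / (4 - 2) = 8
P[-4,2,4] = (8 - (-5/6)) / (4 - (-4)) = 53/48
P(-1) = -3 + (-5/6)·(3) + (53/48)·(3)·(-3) = -247/16

-247/16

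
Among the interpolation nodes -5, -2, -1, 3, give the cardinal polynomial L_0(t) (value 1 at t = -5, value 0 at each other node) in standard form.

L_0(t) = (t + 2)(t + 1)(t - 3) / [(-3)·(-4)·(-8)]
       = (t^3 - 7t - 6) / (-96)

L_0(t) = -(1/96)t^3 + (7/96)t + 1/16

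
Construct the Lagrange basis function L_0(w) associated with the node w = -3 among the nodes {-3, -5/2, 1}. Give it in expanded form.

L_0(w) = (w + 5/2)(w - 1) / [(-1/2)·(-4)]
       = (w^2 + (3/2)w - 5/2) / (2)

L_0(w) = (1/2)w^2 + (3/4)w - 5/4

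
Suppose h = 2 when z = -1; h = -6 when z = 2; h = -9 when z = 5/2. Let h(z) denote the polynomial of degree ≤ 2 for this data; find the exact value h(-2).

Evaluate each Lagrange basis at z = -2:
L_0(-2) = (-4)·(-9/2)/[(-3)·(-7/2)] = 12/7
L_1(-2) = (-1)·(-9/2)/[(3)·(-1/2)] = -3
L_2(-2) = (-1)·(-4)/[(7/2)·(1/2)] = 16/7
Sum: 2·(12/7) + (-6)·(-3) + (-9)·(16/7) = 6/7

6/7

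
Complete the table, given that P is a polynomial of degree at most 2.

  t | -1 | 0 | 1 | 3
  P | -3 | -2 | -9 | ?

The 3 known values determine P uniquely (degree ≤ 2).
L_0(3) = (3)·(2)/[(-1)·(-2)] = 3
L_1(3) = (4)·(2)/[(1)·(-1)] = -8
L_2(3) = (4)·(3)/[(2)·(1)] = 6
Sum: (-3)·(3) + (-2)·(-8) + (-9)·(6) = -47

-47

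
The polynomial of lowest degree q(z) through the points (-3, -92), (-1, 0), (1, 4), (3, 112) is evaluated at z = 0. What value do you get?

Evaluate each Lagrange basis at z = 0:
L_0(0) = (1)·(-1)·(-3)/[(-2)·(-4)·(-6)] = -1/16
L_1(0) = (3)·(-1)·(-3)/[(2)·(-2)·(-4)] = 9/16
L_2(0) = (3)·(1)·(-3)/[(4)·(2)·(-2)] = 9/16
L_3(0) = (3)·(1)·(-1)/[(6)·(4)·(2)] = -1/16
Sum: (-92)·(-1/16) + 0 + 4·(9/16) + 112·(-1/16) = 1

1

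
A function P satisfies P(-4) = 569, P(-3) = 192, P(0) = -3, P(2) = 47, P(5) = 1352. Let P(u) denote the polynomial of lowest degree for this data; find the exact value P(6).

Evaluate each Lagrange basis at u = 6:
L_0(6) = (9)·(6)·(4)·(1)/[(-1)·(-4)·(-6)·(-9)] = 1
L_1(6) = (10)·(6)·(4)·(1)/[(1)·(-3)·(-5)·(-8)] = -2
L_2(6) = (10)·(9)·(4)·(1)/[(4)·(3)·(-2)·(-5)] = 3
L_3(6) = (10)·(9)·(6)·(1)/[(6)·(5)·(2)·(-3)] = -3
L_4(6) = (10)·(9)·(6)·(4)/[(9)·(8)·(5)·(3)] = 2
Sum: 569·(1) + 192·(-2) + (-3)·(3) + 47·(-3) + 1352·(2) = 2739

2739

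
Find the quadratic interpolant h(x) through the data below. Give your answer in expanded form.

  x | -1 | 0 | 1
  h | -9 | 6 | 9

Newton's divided differences:
h[-1,0] = (6 - (-9)) / (0 - (-1)) = 15
h[0,1] = (9 - 6) / (1 - 0) = 3
h[-1,0,1] = (3 - 15) / (1 - (-1)) = -6
h(x) = -9 + 15·(x + 1) + (-6)·(x + 1)x
Expanding: h(x) = -6x^2 + 9x + 6

h(x) = -6x^2 + 9x + 6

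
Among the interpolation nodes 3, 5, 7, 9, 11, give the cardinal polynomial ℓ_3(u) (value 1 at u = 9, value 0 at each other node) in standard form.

ℓ_3(u) = -(1/96)u^4 + (13/48)u^3 - (59/24)u^2 + (443/48)u - 385/32

ℓ_3(u) = (u - 3)(u - 5)(u - 7)(u - 11) / [(6)·(4)·(2)·(-2)]
       = (u^4 - 26u^3 + 236u^2 - 886u + 1155) / (-96)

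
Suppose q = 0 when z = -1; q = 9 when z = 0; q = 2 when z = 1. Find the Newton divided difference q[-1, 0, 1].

-8

q[-1,0] = (9 - 0) / (0 - (-1)) = 9
q[0,1] = (2 - 9) / (1 - 0) = -7
q[-1,0,1] = (-7 - 9) / (1 - (-1)) = -8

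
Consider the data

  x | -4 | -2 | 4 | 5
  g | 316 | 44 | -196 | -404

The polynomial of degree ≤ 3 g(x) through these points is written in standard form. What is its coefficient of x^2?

L_0(x) = (x + 2)(x - 4)(x - 5) / [-144] = -(1/144)x^3 + (7/144)x^2 - (1/72)x - 5/18
L_1(x) = (x + 4)(x - 4)(x - 5) / [84] = (1/84)x^3 - (5/84)x^2 - (4/21)x + 20/21
L_2(x) = (x + 4)(x + 2)(x - 5) / [-48] = -(1/48)x^3 - (1/48)x^2 + (11/24)x + 5/6
L_3(x) = (x + 4)(x + 2)(x - 4) / [63] = (1/63)x^3 + (2/63)x^2 - (16/63)x - 32/63
g(x) = 316·L_0 + 44·L_1 + (-196)·L_2 + (-404)·L_3
Only the coefficient of x^2 is needed; take it from each L_i and combine:
316·(7/144) + 44·(-5/84) + (-196)·(-1/48) + (-404)·(2/63) = 4

4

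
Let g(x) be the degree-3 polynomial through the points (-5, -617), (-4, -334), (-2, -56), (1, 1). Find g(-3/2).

-29

L_0(-3/2) = (5/2)·(1/2)·(-5/2)/[(-1)·(-3)·(-6)] = 25/144
L_1(-3/2) = (7/2)·(1/2)·(-5/2)/[(1)·(-2)·(-5)] = -7/16
L_2(-3/2) = (7/2)·(5/2)·(-5/2)/[(3)·(2)·(-3)] = 175/144
L_3(-3/2) = (7/2)·(5/2)·(1/2)/[(6)·(5)·(3)] = 7/144
Sum: (-617)·(25/144) + (-334)·(-7/16) + (-56)·(175/144) + 1·(7/144) = -29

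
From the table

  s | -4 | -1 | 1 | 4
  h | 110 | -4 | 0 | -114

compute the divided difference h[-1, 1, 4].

h[-1,1] = (0 - (-4)) / (1 - (-1)) = 2
h[1,4] = (-114 - 0) / (4 - 1) = -38
h[-1,1,4] = (-38 - 2) / (4 - (-1)) = -8

-8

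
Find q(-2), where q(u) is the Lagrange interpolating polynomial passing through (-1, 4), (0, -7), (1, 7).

40

Evaluate each Lagrange basis at u = -2:
L_0(-2) = (-2)·(-3)/[(-1)·(-2)] = 3
L_1(-2) = (-1)·(-3)/[(1)·(-1)] = -3
L_2(-2) = (-1)·(-2)/[(2)·(1)] = 1
Sum: 4·(3) + (-7)·(-3) + 7·(1) = 40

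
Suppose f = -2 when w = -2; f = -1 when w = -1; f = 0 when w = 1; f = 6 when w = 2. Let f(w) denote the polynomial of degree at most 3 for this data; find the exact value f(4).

44

Using Newton's divided-difference form:
f[-2,-1] = (-1 - (-2)) / (-1 - (-2)) = 1
f[-1,1] = (0 - (-1)) / (1 - (-1)) = 1/2
f[1,2] = (6 - 0) / (2 - 1) = 6
f[-2,-1,1] = (1/2 - 1) / (1 - (-2)) = -1/6
f[-1,1,2] = (6 - 1/2) / (2 - (-1)) = 11/6
f[-2,-1,1,2] = (11/6 - (-1/6)) / (2 - (-2)) = 1/2
f(4) = -2 + 1·(6) + (-1/6)·(6)·(5) + (1/2)·(6)·(5)·(3) = 44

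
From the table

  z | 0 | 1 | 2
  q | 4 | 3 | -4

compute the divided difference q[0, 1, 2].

-3

q[0,1] = (3 - 4) / (1 - 0) = -1
q[1,2] = (-4 - 3) / (2 - 1) = -7
q[0,1,2] = (-7 - (-1)) / (2 - 0) = -3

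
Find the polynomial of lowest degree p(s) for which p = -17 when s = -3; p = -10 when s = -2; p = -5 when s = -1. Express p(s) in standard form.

Newton's divided differences:
p[-3,-2] = (-10 - (-17)) / (-2 - (-3)) = 7
p[-2,-1] = (-5 - (-10)) / (-1 - (-2)) = 5
p[-3,-2,-1] = (5 - 7) / (-1 - (-3)) = -1
p(s) = -17 + 7·(s + 3) + (-1)·(s + 3)(s + 2)
Expanding: p(s) = -s^2 + 2s - 2

p(s) = -s^2 + 2s - 2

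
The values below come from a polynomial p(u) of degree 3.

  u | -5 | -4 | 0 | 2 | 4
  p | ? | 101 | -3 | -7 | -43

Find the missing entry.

The 4 known values determine p uniquely (degree ≤ 3).
Evaluate each Lagrange basis at u = -5:
L_0(-5) = (-5)·(-7)·(-9)/[(-4)·(-6)·(-8)] = 105/64
L_1(-5) = (-1)·(-7)·(-9)/[(4)·(-2)·(-4)] = -63/32
L_2(-5) = (-1)·(-5)·(-9)/[(6)·(2)·(-2)] = 15/8
L_3(-5) = (-1)·(-5)·(-7)/[(8)·(4)·(2)] = -35/64
Sum: 101·(105/64) + (-3)·(-63/32) + (-7)·(15/8) + (-43)·(-35/64) = 182

182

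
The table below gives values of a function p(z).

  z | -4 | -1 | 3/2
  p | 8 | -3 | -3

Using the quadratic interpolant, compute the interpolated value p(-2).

-2/3

L_0(-2) = (-1)·(-7/2)/[(-3)·(-11/2)] = 7/33
L_1(-2) = (2)·(-7/2)/[(3)·(-5/2)] = 14/15
L_2(-2) = (2)·(-1)/[(11/2)·(5/2)] = -8/55
Sum: 8·(7/33) + (-3)·(14/15) + (-3)·(-8/55) = -2/3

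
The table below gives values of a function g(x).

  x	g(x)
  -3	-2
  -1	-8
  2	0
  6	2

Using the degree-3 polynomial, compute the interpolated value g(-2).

-2134/315

L_0(-2) = (-1)·(-4)·(-8)/[(-2)·(-5)·(-9)] = 16/45
L_1(-2) = (1)·(-4)·(-8)/[(2)·(-3)·(-7)] = 16/21
L_2(-2) = (1)·(-1)·(-8)/[(5)·(3)·(-4)] = -2/15
L_3(-2) = (1)·(-1)·(-4)/[(9)·(7)·(4)] = 1/63
Sum: (-2)·(16/45) + (-8)·(16/21) + 0 + 2·(1/63) = -2134/315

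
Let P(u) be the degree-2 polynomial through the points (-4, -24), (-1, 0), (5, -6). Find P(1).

6

Using Newton's divided-difference form:
P[-4,-1] = (0 - (-24)) / (-1 - (-4)) = 8
P[-1,5] = (-6 - 0) / (5 - (-1)) = -1
P[-4,-1,5] = (-1 - 8) / (5 - (-4)) = -1
P(1) = -24 + 8·(5) + (-1)·(5)·(2) = 6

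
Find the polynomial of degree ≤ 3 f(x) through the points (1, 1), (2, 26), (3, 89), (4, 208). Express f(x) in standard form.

f(x) = 3x^3 + x^2 + x - 4

L_0(x) = (x - 2)(x - 3)(x - 4) / [-6] = -(1/6)x^3 + (3/2)x^2 - (13/3)x + 4
L_1(x) = (x - 1)(x - 3)(x - 4) / [2] = (1/2)x^3 - 4x^2 + (19/2)x - 6
L_2(x) = (x - 1)(x - 2)(x - 4) / [-2] = -(1/2)x^3 + (7/2)x^2 - 7x + 4
L_3(x) = (x - 1)(x - 2)(x - 3) / [6] = (1/6)x^3 - x^2 + (11/6)x - 1
f(x) = 1·L_0 + 26·L_1 + 89·L_2 + 208·L_3
  1·L_0(x) = -(1/6)x^3 + (3/2)x^2 - (13/3)x + 4
  26·L_1(x) = 13x^3 - 104x^2 + 247x - 156
  89·L_2(x) = -(89/2)x^3 + (623/2)x^2 - 623x + 356
  208·L_3(x) = (104/3)x^3 - 208x^2 + (1144/3)x - 208
Adding term by term: 3x^3 + x^2 + x - 4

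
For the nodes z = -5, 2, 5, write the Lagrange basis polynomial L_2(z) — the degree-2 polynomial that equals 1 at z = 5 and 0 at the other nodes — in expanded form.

L_2(z) = (z + 5)(z - 2) / [(10)·(3)]
       = (z^2 + 3z - 10) / (30)

L_2(z) = (1/30)z^2 + (1/10)z - 1/3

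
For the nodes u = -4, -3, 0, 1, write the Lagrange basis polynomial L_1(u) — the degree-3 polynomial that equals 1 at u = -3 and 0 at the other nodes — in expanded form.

L_1(u) = (1/12)u^3 + (1/4)u^2 - (1/3)u

L_1(u) = (u + 4)u(u - 1) / [(1)·(-3)·(-4)]
       = (u^3 + 3u^2 - 4u) / (12)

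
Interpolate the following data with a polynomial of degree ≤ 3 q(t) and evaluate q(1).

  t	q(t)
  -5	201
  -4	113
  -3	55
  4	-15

3

L_0(1) = (5)·(4)·(-3)/[(-1)·(-2)·(-9)] = 10/3
L_1(1) = (6)·(4)·(-3)/[(1)·(-1)·(-8)] = -9
L_2(1) = (6)·(5)·(-3)/[(2)·(1)·(-7)] = 45/7
L_3(1) = (6)·(5)·(4)/[(9)·(8)·(7)] = 5/21
Sum: 201·(10/3) + 113·(-9) + 55·(45/7) + (-15)·(5/21) = 3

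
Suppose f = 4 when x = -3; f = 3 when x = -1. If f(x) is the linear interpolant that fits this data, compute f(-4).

9/2

L_0(-4) = (-3)/[(-2)] = 3/2
L_1(-4) = (-1)/[(2)] = -1/2
Sum: 4·(3/2) + 3·(-1/2) = 9/2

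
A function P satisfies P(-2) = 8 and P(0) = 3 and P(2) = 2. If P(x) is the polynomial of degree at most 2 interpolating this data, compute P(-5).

23

Using Newton's divided-difference form:
P[-2,0] = (3 - 8) / (0 - (-2)) = -5/2
P[0,2] = (2 - 3) / (2 - 0) = -1/2
P[-2,0,2] = (-1/2 - (-5/2)) / (2 - (-2)) = 1/2
P(-5) = 8 + (-5/2)·(-3) + (1/2)·(-3)·(-5) = 23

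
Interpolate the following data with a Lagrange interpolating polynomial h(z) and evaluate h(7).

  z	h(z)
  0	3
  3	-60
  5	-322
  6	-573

-928

L_0(7) = (4)·(2)·(1)/[(-3)·(-5)·(-6)] = -4/45
L_1(7) = (7)·(2)·(1)/[(3)·(-2)·(-3)] = 7/9
L_2(7) = (7)·(4)·(1)/[(5)·(2)·(-1)] = -14/5
L_3(7) = (7)·(4)·(2)/[(6)·(3)·(1)] = 28/9
Sum: 3·(-4/45) + (-60)·(7/9) + (-322)·(-14/5) + (-573)·(28/9) = -928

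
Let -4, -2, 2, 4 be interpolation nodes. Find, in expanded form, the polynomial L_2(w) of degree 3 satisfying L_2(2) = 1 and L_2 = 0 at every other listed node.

L_2(w) = (w + 4)(w + 2)(w - 4) / [(6)·(4)·(-2)]
       = (w^3 + 2w^2 - 16w - 32) / (-48)

L_2(w) = -(1/48)w^3 - (1/24)w^2 + (1/3)w + 2/3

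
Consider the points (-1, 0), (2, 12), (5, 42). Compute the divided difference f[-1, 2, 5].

1

f[-1,2] = (12 - 0) / (2 - (-1)) = 4
f[2,5] = (42 - 12) / (5 - 2) = 10
f[-1,2,5] = (10 - 4) / (5 - (-1)) = 1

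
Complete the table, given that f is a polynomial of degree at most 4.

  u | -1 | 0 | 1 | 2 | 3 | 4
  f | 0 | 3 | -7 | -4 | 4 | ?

The 5 known values determine f uniquely (degree ≤ 4).
Evaluate each Lagrange basis at u = 4:
L_0(4) = (4)·(3)·(2)·(1)/[(-1)·(-2)·(-3)·(-4)] = 1
L_1(4) = (5)·(3)·(2)·(1)/[(1)·(-1)·(-2)·(-3)] = -5
L_2(4) = (5)·(4)·(2)·(1)/[(2)·(1)·(-1)·(-2)] = 10
L_3(4) = (5)·(4)·(3)·(1)/[(3)·(2)·(1)·(-1)] = -10
L_4(4) = (5)·(4)·(3)·(2)/[(4)·(3)·(2)·(1)] = 5
Sum: 0 + 3·(-5) + (-7)·(10) + (-4)·(-10) + 4·(5) = -25

-25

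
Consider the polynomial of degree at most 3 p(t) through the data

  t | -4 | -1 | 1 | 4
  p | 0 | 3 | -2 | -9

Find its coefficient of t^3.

The leading coefficient equals the top divided difference p[-4,-1,1,4].
p[-4,-1] = (3 - 0) / (-1 - (-4)) = 1
p[-1,1] = (-2 - 3) / (1 - (-1)) = -5/2
p[1,4] = (-9 - (-2)) / (4 - 1) = -7/3
p[-4,-1,1] = (-5/2 - 1) / (1 - (-4)) = -7/10
p[-1,1,4] = (-7/3 - (-5/2)) / (4 - (-1)) = 1/30
p[-4,-1,1,4] = (1/30 - (-7/10)) / (4 - (-4)) = 11/120

11/120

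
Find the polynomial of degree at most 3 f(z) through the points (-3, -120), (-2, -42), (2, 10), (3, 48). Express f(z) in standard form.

f(z) = 3z^3 - 4z^2 + z

L_0(z) = (z + 2)(z - 2)(z - 3) / [-30] = -(1/30)z^3 + (1/10)z^2 + (2/15)z - 2/5
L_1(z) = (z + 3)(z - 2)(z - 3) / [20] = (1/20)z^3 - (1/10)z^2 - (9/20)z + 9/10
L_2(z) = (z + 3)(z + 2)(z - 3) / [-20] = -(1/20)z^3 - (1/10)z^2 + (9/20)z + 9/10
L_3(z) = (z + 3)(z + 2)(z - 2) / [30] = (1/30)z^3 + (1/10)z^2 - (2/15)z - 2/5
f(z) = (-120)·L_0 + (-42)·L_1 + 10·L_2 + 48·L_3
  (-120)·L_0(z) = 4z^3 - 12z^2 - 16z + 48
  (-42)·L_1(z) = -(21/10)z^3 + (21/5)z^2 + (189/10)z - 189/5
  10·L_2(z) = -(1/2)z^3 - z^2 + (9/2)z + 9
  48·L_3(z) = (8/5)z^3 + (24/5)z^2 - (32/5)z - 96/5
Adding term by term: 3z^3 - 4z^2 + z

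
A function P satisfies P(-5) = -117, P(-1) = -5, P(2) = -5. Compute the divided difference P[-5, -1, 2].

P[-5,-1] = (-5 - (-117)) / (-1 - (-5)) = 28
P[-1,2] = (-5 - (-5)) / (2 - (-1)) = 0
P[-5,-1,2] = (0 - 28) / (2 - (-5)) = -4

-4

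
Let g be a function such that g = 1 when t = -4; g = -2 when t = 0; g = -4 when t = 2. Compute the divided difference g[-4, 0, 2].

-1/24

g[-4,0] = (-2 - 1) / (0 - (-4)) = -3/4
g[0,2] = (-4 - (-2)) / (2 - 0) = -1
g[-4,0,2] = (-1 - (-3/4)) / (2 - (-4)) = -1/24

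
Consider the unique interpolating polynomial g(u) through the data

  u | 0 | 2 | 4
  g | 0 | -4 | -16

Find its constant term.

L_0(u) = (u - 2)(u - 4) / [8] = (1/8)u^2 - (3/4)u + 1
L_1(u) = u(u - 4) / [-4] = -(1/4)u^2 + u
L_2(u) = u(u - 2) / [8] = (1/8)u^2 - (1/4)u
g(u) = 0·L_0 + (-4)·L_1 + (-16)·L_2
Only the constant term is needed; take it from each L_i and combine:
0·(1) + (-4)·(0) + (-16)·(0) = 0

0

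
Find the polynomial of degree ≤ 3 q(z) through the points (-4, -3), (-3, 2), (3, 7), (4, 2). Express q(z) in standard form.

q(z) = -(5/168)z^3 - (5/7)z^2 + (185/168)z + 153/14

Newton's divided differences:
q[-4,-3] = (2 - (-3)) / (-3 - (-4)) = 5
q[-3,3] = (7 - 2) / (3 - (-3)) = 5/6
q[3,4] = (2 - 7) / (4 - 3) = -5
q[-4,-3,3] = (5/6 - 5) / (3 - (-4)) = -25/42
q[-3,3,4] = (-5 - 5/6) / (4 - (-3)) = -5/6
q[-4,-3,3,4] = (-5/6 - (-25/42)) / (4 - (-4)) = -5/168
q(z) = -3 + 5·(z + 4) + (-25/42)·(z + 4)(z + 3) + (-5/168)·(z + 4)(z + 3)(z - 3)
Expanding: q(z) = -(5/168)z^3 - (5/7)z^2 + (185/168)z + 153/14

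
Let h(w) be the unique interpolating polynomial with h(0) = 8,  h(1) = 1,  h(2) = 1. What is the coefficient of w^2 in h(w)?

7/2

The leading coefficient equals the top divided difference h[0,1,2].
h[0,1] = (1 - 8) / (1 - 0) = -7
h[1,2] = (1 - 1) / (2 - 1) = 0
h[0,1,2] = (0 - (-7)) / (2 - 0) = 7/2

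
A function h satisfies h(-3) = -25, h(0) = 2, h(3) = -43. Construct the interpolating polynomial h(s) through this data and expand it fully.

L_0(s) = s(s - 3) / [18] = (1/18)s^2 - (1/6)s
L_1(s) = (s + 3)(s - 3) / [-9] = -(1/9)s^2 + 1
L_2(s) = (s + 3)s / [18] = (1/18)s^2 + (1/6)s
h(s) = (-25)·L_0 + 2·L_1 + (-43)·L_2
  (-25)·L_0(s) = -(25/18)s^2 + (25/6)s
  2·L_1(s) = -(2/9)s^2 + 2
  (-43)·L_2(s) = -(43/18)s^2 - (43/6)s
Adding term by term: -4s^2 - 3s + 2

h(s) = -4s^2 - 3s + 2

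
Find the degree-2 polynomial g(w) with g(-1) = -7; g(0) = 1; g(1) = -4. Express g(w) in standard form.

g(w) = -(13/2)w^2 + (3/2)w + 1

Newton's divided differences:
g[-1,0] = (1 - (-7)) / (0 - (-1)) = 8
g[0,1] = (-4 - 1) / (1 - 0) = -5
g[-1,0,1] = (-5 - 8) / (1 - (-1)) = -13/2
g(w) = -7 + 8·(w + 1) + (-13/2)·(w + 1)w
Expanding: g(w) = -(13/2)w^2 + (3/2)w + 1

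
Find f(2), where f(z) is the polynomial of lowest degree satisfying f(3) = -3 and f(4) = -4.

-2

Evaluate each Lagrange basis at z = 2:
L_0(2) = (-2)/[(-1)] = 2
L_1(2) = (-1)/[(1)] = -1
Sum: (-3)·(2) + (-4)·(-1) = -2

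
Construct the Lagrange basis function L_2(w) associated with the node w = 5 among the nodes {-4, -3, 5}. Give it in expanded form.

L_2(w) = (1/72)w^2 + (7/72)w + 1/6

L_2(w) = (w + 4)(w + 3) / [(9)·(8)]
       = (w^2 + 7w + 12) / (72)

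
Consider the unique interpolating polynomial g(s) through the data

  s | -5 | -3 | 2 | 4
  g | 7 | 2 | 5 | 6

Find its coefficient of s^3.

-16/315

The leading coefficient equals the top divided difference g[-5,-3,2,4].
g[-5,-3] = (2 - 7) / (-3 - (-5)) = -5/2
g[-3,2] = (5 - 2) / (2 - (-3)) = 3/5
g[2,4] = (6 - 5) / (4 - 2) = 1/2
g[-5,-3,2] = (3/5 - (-5/2)) / (2 - (-5)) = 31/70
g[-3,2,4] = (1/2 - 3/5) / (4 - (-3)) = -1/70
g[-5,-3,2,4] = (-1/70 - 31/70) / (4 - (-5)) = -16/315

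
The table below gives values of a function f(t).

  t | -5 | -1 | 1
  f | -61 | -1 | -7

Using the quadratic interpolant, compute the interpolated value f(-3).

Evaluate each Lagrange basis at t = -3:
L_0(-3) = (-2)·(-4)/[(-4)·(-6)] = 1/3
L_1(-3) = (2)·(-4)/[(4)·(-2)] = 1
L_2(-3) = (2)·(-2)/[(6)·(2)] = -1/3
Sum: (-61)·(1/3) + (-1)·(1) + (-7)·(-1/3) = -19

-19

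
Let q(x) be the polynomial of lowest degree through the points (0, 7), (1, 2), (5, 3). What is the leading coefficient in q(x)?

The leading coefficient equals the top divided difference q[0,1,5].
q[0,1] = (2 - 7) / (1 - 0) = -5
q[1,5] = (3 - 2) / (5 - 1) = 1/4
q[0,1,5] = (1/4 - (-5)) / (5 - 0) = 21/20

21/20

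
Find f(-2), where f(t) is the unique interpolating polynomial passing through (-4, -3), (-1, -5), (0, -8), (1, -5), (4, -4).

Evaluate each Lagrange basis at t = -2:
L_0(-2) = (-1)·(-2)·(-3)·(-6)/[(-3)·(-4)·(-5)·(-8)] = 3/40
L_1(-2) = (2)·(-2)·(-3)·(-6)/[(3)·(-1)·(-2)·(-5)] = 12/5
L_2(-2) = (2)·(-1)·(-3)·(-6)/[(4)·(1)·(-1)·(-4)] = -9/4
L_3(-2) = (2)·(-1)·(-2)·(-6)/[(5)·(2)·(1)·(-3)] = 4/5
L_4(-2) = (2)·(-1)·(-2)·(-3)/[(8)·(5)·(4)·(3)] = -1/40
Sum: (-3)·(3/40) + (-5)·(12/5) + (-8)·(-9/4) + (-5)·(4/5) + (-4)·(-1/40) = 15/8

15/8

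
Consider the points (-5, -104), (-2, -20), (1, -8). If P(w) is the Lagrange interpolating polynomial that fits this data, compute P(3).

-40

Evaluate each Lagrange basis at w = 3:
L_0(3) = (5)·(2)/[(-3)·(-6)] = 5/9
L_1(3) = (8)·(2)/[(3)·(-3)] = -16/9
L_2(3) = (8)·(5)/[(6)·(3)] = 20/9
Sum: (-104)·(5/9) + (-20)·(-16/9) + (-8)·(20/9) = -40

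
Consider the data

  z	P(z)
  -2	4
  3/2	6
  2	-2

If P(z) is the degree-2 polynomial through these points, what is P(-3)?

-213/14

L_0(-3) = (-9/2)·(-5)/[(-7/2)·(-4)] = 45/28
L_1(-3) = (-1)·(-5)/[(7/2)·(-1/2)] = -20/7
L_2(-3) = (-1)·(-9/2)/[(4)·(1/2)] = 9/4
Sum: 4·(45/28) + 6·(-20/7) + (-2)·(9/4) = -213/14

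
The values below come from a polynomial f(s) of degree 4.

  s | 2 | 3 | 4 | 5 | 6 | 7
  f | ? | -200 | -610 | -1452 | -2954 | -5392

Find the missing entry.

-42

The 5 known values determine f uniquely (degree ≤ 4).
L_0(2) = (-2)·(-3)·(-4)·(-5)/[(-1)·(-2)·(-3)·(-4)] = 5
L_1(2) = (-1)·(-3)·(-4)·(-5)/[(1)·(-1)·(-2)·(-3)] = -10
L_2(2) = (-1)·(-2)·(-4)·(-5)/[(2)·(1)·(-1)·(-2)] = 10
L_3(2) = (-1)·(-2)·(-3)·(-5)/[(3)·(2)·(1)·(-1)] = -5
L_4(2) = (-1)·(-2)·(-3)·(-4)/[(4)·(3)·(2)·(1)] = 1
Sum: (-200)·(5) + (-610)·(-10) + (-1452)·(10) + (-2954)·(-5) + (-5392)·(1) = -42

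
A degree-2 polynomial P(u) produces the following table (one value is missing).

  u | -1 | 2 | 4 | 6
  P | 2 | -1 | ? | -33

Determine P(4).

-13

The 3 known values determine P uniquely (degree ≤ 2).
Evaluate each Lagrange basis at u = 4:
L_0(4) = (2)·(-2)/[(-3)·(-7)] = -4/21
L_1(4) = (5)·(-2)/[(3)·(-4)] = 5/6
L_2(4) = (5)·(2)/[(7)·(4)] = 5/14
Sum: 2·(-4/21) + (-1)·(5/6) + (-33)·(5/14) = -13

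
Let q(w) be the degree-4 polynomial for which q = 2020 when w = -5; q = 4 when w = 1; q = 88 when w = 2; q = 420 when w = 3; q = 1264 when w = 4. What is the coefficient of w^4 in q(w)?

4

The leading coefficient equals the top divided difference q[-5,1,2,3,4].
q[-5,1] = (4 - 2020) / (1 - (-5)) = -336
q[1,2] = (88 - 4) / (2 - 1) = 84
q[2,3] = (420 - 88) / (3 - 2) = 332
q[3,4] = (1264 - 420) / (4 - 3) = 844
q[-5,1,2] = (84 - (-336)) / (2 - (-5)) = 60
q[1,2,3] = (332 - 84) / (3 - 1) = 124
q[2,3,4] = (844 - 332) / (4 - 2) = 256
q[-5,1,2,3] = (124 - 60) / (3 - (-5)) = 8
q[1,2,3,4] = (256 - 124) / (4 - 1) = 44
q[-5,1,2,3,4] = (44 - 8) / (4 - (-5)) = 4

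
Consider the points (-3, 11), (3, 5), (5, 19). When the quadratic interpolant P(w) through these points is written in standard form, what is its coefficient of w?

-1

Build the Lagrange basis polynomials:
L_0(w) = (w - 3)(w - 5) / [48] = (1/48)w^2 - (1/6)w + 5/16
L_1(w) = (w + 3)(w - 5) / [-12] = -(1/12)w^2 + (1/6)w + 5/4
L_2(w) = (w + 3)(w - 3) / [16] = (1/16)w^2 - 9/16
P(w) = 11·L_0 + 5·L_1 + 19·L_2
Only the coefficient of w is needed; take it from each L_i and combine:
11·(-1/6) + 5·(1/6) + 19·(0) = -1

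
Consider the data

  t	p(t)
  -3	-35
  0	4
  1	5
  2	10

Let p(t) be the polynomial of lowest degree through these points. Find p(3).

25

Evaluate each Lagrange basis at t = 3:
L_0(3) = (3)·(2)·(1)/[(-3)·(-4)·(-5)] = -1/10
L_1(3) = (6)·(2)·(1)/[(3)·(-1)·(-2)] = 2
L_2(3) = (6)·(3)·(1)/[(4)·(1)·(-1)] = -9/2
L_3(3) = (6)·(3)·(2)/[(5)·(2)·(1)] = 18/5
Sum: (-35)·(-1/10) + 4·(2) + 5·(-9/2) + 10·(18/5) = 25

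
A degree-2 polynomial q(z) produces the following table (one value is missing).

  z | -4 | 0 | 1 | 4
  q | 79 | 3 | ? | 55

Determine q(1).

The 3 known values determine q uniquely (degree ≤ 2).
Evaluate each Lagrange basis at z = 1:
L_0(1) = (1)·(-3)/[(-4)·(-8)] = -3/32
L_1(1) = (5)·(-3)/[(4)·(-4)] = 15/16
L_2(1) = (5)·(1)/[(8)·(4)] = 5/32
Sum: 79·(-3/32) + 3·(15/16) + 55·(5/32) = 4

4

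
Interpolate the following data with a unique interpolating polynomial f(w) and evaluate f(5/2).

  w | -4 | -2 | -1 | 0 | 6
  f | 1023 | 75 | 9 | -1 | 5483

1437/8

Evaluate each Lagrange basis at w = 5/2:
L_0(5/2) = (9/2)·(7/2)·(5/2)·(-7/2)/[(-2)·(-3)·(-4)·(-10)] = -147/256
L_1(5/2) = (13/2)·(7/2)·(5/2)·(-7/2)/[(2)·(-1)·(-2)·(-8)] = 3185/512
L_2(5/2) = (13/2)·(9/2)·(5/2)·(-7/2)/[(3)·(1)·(-1)·(-7)] = -195/16
L_3(5/2) = (13/2)·(9/2)·(7/2)·(-7/2)/[(4)·(2)·(1)·(-6)] = 1911/256
L_4(5/2) = (13/2)·(9/2)·(7/2)·(5/2)/[(10)·(8)·(7)·(6)] = 39/512
Sum: 1023·(-147/256) + 75·(3185/512) + 9·(-195/16) + (-1)·(1911/256) + 5483·(39/512) = 1437/8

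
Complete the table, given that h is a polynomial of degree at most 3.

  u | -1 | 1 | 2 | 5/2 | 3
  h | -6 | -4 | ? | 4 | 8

19/28

The 4 known values determine h uniquely (degree ≤ 3).
Evaluate each Lagrange basis at u = 2:
L_0(2) = (1)·(-1/2)·(-1)/[(-2)·(-7/2)·(-4)] = -1/56
L_1(2) = (3)·(-1/2)·(-1)/[(2)·(-3/2)·(-2)] = 1/4
L_2(2) = (3)·(1)·(-1)/[(7/2)·(3/2)·(-1/2)] = 8/7
L_3(2) = (3)·(1)·(-1/2)/[(4)·(2)·(1/2)] = -3/8
Sum: (-6)·(-1/56) + (-4)·(1/4) + 4·(8/7) + 8·(-3/8) = 19/28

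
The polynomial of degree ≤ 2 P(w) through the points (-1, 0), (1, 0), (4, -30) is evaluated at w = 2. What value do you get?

Using Newton's divided-difference form:
P[-1,1] = (0 - 0) / (1 - (-1)) = 0
P[1,4] = (-30 - 0) / (4 - 1) = -10
P[-1,1,4] = (-10 - 0) / (4 - (-1)) = -2
P(2) = 0 + 0·(3) + (-2)·(3)·(1) = -6

-6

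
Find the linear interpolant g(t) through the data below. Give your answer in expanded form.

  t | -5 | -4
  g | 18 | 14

g(t) = -4t - 2

Build the Lagrange basis polynomials:
L_0(t) = (t + 4) / [-1] = -t - 4
L_1(t) = (t + 5) / [1] = t + 5
g(t) = 18·L_0 + 14·L_1
  18·L_0(t) = -18t - 72
  14·L_1(t) = 14t + 70
Adding term by term: -4t - 2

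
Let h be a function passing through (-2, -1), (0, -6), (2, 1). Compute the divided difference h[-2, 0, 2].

3/2

h[-2,0] = (-6 - (-1)) / (0 - (-2)) = -5/2
h[0,2] = (1 - (-6)) / (2 - 0) = 7/2
h[-2,0,2] = (7/2 - (-5/2)) / (2 - (-2)) = 3/2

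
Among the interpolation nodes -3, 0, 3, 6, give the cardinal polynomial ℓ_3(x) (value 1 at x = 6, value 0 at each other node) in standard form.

ℓ_3(x) = (x + 3)x(x - 3) / [(9)·(6)·(3)]
       = (x^3 - 9x) / (162)

ℓ_3(x) = (1/162)x^3 - (1/18)x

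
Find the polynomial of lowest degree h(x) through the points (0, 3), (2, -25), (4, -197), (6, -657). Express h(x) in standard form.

L_0(x) = (x - 2)(x - 4)(x - 6) / [-48] = -(1/48)x^3 + (1/4)x^2 - (11/12)x + 1
L_1(x) = x(x - 4)(x - 6) / [16] = (1/16)x^3 - (5/8)x^2 + (3/2)x
L_2(x) = x(x - 2)(x - 6) / [-16] = -(1/16)x^3 + (1/2)x^2 - (3/4)x
L_3(x) = x(x - 2)(x - 4) / [48] = (1/48)x^3 - (1/8)x^2 + (1/6)x
h(x) = 3·L_0 + (-25)·L_1 + (-197)·L_2 + (-657)·L_3
  3·L_0(x) = -(1/16)x^3 + (3/4)x^2 - (11/4)x + 3
  (-25)·L_1(x) = -(25/16)x^3 + (125/8)x^2 - (75/2)x
  (-197)·L_2(x) = (197/16)x^3 - (197/2)x^2 + (591/4)x
  (-657)·L_3(x) = -(219/16)x^3 + (657/8)x^2 - (219/2)x
Adding term by term: -3x^3 - 2x + 3

h(x) = -3x^3 - 2x + 3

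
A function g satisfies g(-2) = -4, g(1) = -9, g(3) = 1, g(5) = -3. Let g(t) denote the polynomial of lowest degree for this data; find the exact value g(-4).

L_0(-4) = (-5)·(-7)·(-9)/[(-3)·(-5)·(-7)] = 3
L_1(-4) = (-2)·(-7)·(-9)/[(3)·(-2)·(-4)] = -21/4
L_2(-4) = (-2)·(-5)·(-9)/[(5)·(2)·(-2)] = 9/2
L_3(-4) = (-2)·(-5)·(-7)/[(7)·(4)·(2)] = -5/4
Sum: (-4)·(3) + (-9)·(-21/4) + 1·(9/2) + (-3)·(-5/4) = 87/2

87/2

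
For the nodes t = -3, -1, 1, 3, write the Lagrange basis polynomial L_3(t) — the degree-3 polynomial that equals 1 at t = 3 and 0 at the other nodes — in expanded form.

L_3(t) = (t + 3)(t + 1)(t - 1) / [(6)·(4)·(2)]
       = (t^3 + 3t^2 - t - 3) / (48)

L_3(t) = (1/48)t^3 + (1/16)t^2 - (1/48)t - 1/16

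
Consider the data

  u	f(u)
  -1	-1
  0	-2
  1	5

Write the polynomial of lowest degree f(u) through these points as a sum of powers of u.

L_0(u) = u(u - 1) / [2] = (1/2)u^2 - (1/2)u
L_1(u) = (u + 1)(u - 1) / [-1] = -u^2 + 1
L_2(u) = (u + 1)u / [2] = (1/2)u^2 + (1/2)u
f(u) = (-1)·L_0 + (-2)·L_1 + 5·L_2
  (-1)·L_0(u) = -(1/2)u^2 + (1/2)u
  (-2)·L_1(u) = 2u^2 - 2
  5·L_2(u) = (5/2)u^2 + (5/2)u
Adding term by term: 4u^2 + 3u - 2

f(u) = 4u^2 + 3u - 2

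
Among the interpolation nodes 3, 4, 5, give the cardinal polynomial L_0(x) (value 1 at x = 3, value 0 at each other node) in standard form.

L_0(x) = (x - 4)(x - 5) / [(-1)·(-2)]
       = (x^2 - 9x + 20) / (2)

L_0(x) = (1/2)x^2 - (9/2)x + 10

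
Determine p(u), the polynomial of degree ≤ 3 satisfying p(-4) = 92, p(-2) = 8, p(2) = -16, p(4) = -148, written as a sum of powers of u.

p(u) = -2u^3 - 2u^2 + 2u + 4

L_0(u) = (u + 2)(u - 2)(u - 4) / [-96] = -(1/96)u^3 + (1/24)u^2 + (1/24)u - 1/6
L_1(u) = (u + 4)(u - 2)(u - 4) / [48] = (1/48)u^3 - (1/24)u^2 - (1/3)u + 2/3
L_2(u) = (u + 4)(u + 2)(u - 4) / [-48] = -(1/48)u^3 - (1/24)u^2 + (1/3)u + 2/3
L_3(u) = (u + 4)(u + 2)(u - 2) / [96] = (1/96)u^3 + (1/24)u^2 - (1/24)u - 1/6
p(u) = 92·L_0 + 8·L_1 + (-16)·L_2 + (-148)·L_3
  92·L_0(u) = -(23/24)u^3 + (23/6)u^2 + (23/6)u - 46/3
  8·L_1(u) = (1/6)u^3 - (1/3)u^2 - (8/3)u + 16/3
  (-16)·L_2(u) = (1/3)u^3 + (2/3)u^2 - (16/3)u - 32/3
  (-148)·L_3(u) = -(37/24)u^3 - (37/6)u^2 + (37/6)u + 74/3
Adding term by term: -2u^3 - 2u^2 + 2u + 4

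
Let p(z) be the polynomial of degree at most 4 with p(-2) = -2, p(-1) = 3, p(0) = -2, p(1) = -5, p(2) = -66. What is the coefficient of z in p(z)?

0

L_0(z) = (z + 1)z(z - 1)(z - 2) / [24] = (1/24)z^4 - (1/12)z^3 - (1/24)z^2 + (1/12)z
L_1(z) = (z + 2)z(z - 1)(z - 2) / [-6] = -(1/6)z^4 + (1/6)z^3 + (2/3)z^2 - (2/3)z
L_2(z) = (z + 2)(z + 1)(z - 1)(z - 2) / [4] = (1/4)z^4 - (5/4)z^2 + 1
L_3(z) = (z + 2)(z + 1)z(z - 2) / [-6] = -(1/6)z^4 - (1/6)z^3 + (2/3)z^2 + (2/3)z
L_4(z) = (z + 2)(z + 1)z(z - 1) / [24] = (1/24)z^4 + (1/12)z^3 - (1/24)z^2 - (1/12)z
p(z) = (-2)·L_0 + 3·L_1 + (-2)·L_2 + (-5)·L_3 + (-66)·L_4
Only the coefficient of z is needed; take it from each L_i and combine:
(-2)·(1/12) + 3·(-2/3) + (-2)·(0) + (-5)·(2/3) + (-66)·(-1/12) = 0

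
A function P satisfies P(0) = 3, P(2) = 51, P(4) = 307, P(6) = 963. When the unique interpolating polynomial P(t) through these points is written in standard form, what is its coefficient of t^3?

The leading coefficient equals the top divided difference P[0,2,4,6].
P[0,2] = (51 - 3) / (2 - 0) = 24
P[2,4] = (307 - 51) / (4 - 2) = 128
P[4,6] = (963 - 307) / (6 - 4) = 328
P[0,2,4] = (128 - 24) / (4 - 0) = 26
P[2,4,6] = (328 - 128) / (6 - 2) = 50
P[0,2,4,6] = (50 - 26) / (6 - 0) = 4

4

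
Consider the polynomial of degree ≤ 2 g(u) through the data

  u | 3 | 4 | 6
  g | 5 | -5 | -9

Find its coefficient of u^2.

8/3

The leading coefficient equals the top divided difference g[3,4,6].
g[3,4] = (-5 - 5) / (4 - 3) = -10
g[4,6] = (-9 - (-5)) / (6 - 4) = -2
g[3,4,6] = (-2 - (-10)) / (6 - 3) = 8/3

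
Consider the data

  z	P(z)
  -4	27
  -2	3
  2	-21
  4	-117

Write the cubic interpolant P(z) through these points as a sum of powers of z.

L_0(z) = (z + 2)(z - 2)(z - 4) / [-96] = -(1/96)z^3 + (1/24)z^2 + (1/24)z - 1/6
L_1(z) = (z + 4)(z - 2)(z - 4) / [48] = (1/48)z^3 - (1/24)z^2 - (1/3)z + 2/3
L_2(z) = (z + 4)(z + 2)(z - 4) / [-48] = -(1/48)z^3 - (1/24)z^2 + (1/3)z + 2/3
L_3(z) = (z + 4)(z + 2)(z - 2) / [96] = (1/96)z^3 + (1/24)z^2 - (1/24)z - 1/6
P(z) = 27·L_0 + 3·L_1 + (-21)·L_2 + (-117)·L_3
  27·L_0(z) = -(9/32)z^3 + (9/8)z^2 + (9/8)z - 9/2
  3·L_1(z) = (1/16)z^3 - (1/8)z^2 - z + 2
  (-21)·L_2(z) = (7/16)z^3 + (7/8)z^2 - 7z - 14
  (-117)·L_3(z) = -(39/32)z^3 - (39/8)z^2 + (39/8)z + 39/2
Adding term by term: -z^3 - 3z^2 - 2z + 3

P(z) = -z^3 - 3z^2 - 2z + 3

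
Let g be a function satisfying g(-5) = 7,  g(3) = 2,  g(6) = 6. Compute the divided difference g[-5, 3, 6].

47/264

g[-5,3] = (2 - 7) / (3 - (-5)) = -5/8
g[3,6] = (6 - 2) / (6 - 3) = 4/3
g[-5,3,6] = (4/3 - (-5/8)) / (6 - (-5)) = 47/264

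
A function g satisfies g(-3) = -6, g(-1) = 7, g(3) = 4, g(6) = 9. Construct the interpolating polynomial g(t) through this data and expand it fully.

L_0(t) = (t + 1)(t - 3)(t - 6) / [-108] = -(1/108)t^3 + (2/27)t^2 - (1/12)t - 1/6
L_1(t) = (t + 3)(t - 3)(t - 6) / [56] = (1/56)t^3 - (3/28)t^2 - (9/56)t + 27/28
L_2(t) = (t + 3)(t + 1)(t - 6) / [-72] = -(1/72)t^3 + (1/36)t^2 + (7/24)t + 1/4
L_3(t) = (t + 3)(t + 1)(t - 3) / [189] = (1/189)t^3 + (1/189)t^2 - (1/21)t - 1/21
g(t) = (-6)·L_0 + 7·L_1 + 4·L_2 + 9·L_3
  (-6)·L_0(t) = (1/18)t^3 - (4/9)t^2 + (1/2)t + 1
  7·L_1(t) = (1/8)t^3 - (3/4)t^2 - (9/8)t + 27/4
  4·L_2(t) = -(1/18)t^3 + (1/9)t^2 + (7/6)t + 1
  9·L_3(t) = (1/21)t^3 + (1/21)t^2 - (3/7)t - 3/7
Adding term by term: (29/168)t^3 - (29/28)t^2 + (19/168)t + 233/28

g(t) = (29/168)t^3 - (29/28)t^2 + (19/168)t + 233/28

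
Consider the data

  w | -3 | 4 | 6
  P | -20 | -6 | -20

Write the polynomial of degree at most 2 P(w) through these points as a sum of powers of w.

Build the Lagrange basis polynomials:
L_0(w) = (w - 4)(w - 6) / [63] = (1/63)w^2 - (10/63)w + 8/21
L_1(w) = (w + 3)(w - 6) / [-14] = -(1/14)w^2 + (3/14)w + 9/7
L_2(w) = (w + 3)(w - 4) / [18] = (1/18)w^2 - (1/18)w - 2/3
P(w) = (-20)·L_0 + (-6)·L_1 + (-20)·L_2
  (-20)·L_0(w) = -(20/63)w^2 + (200/63)w - 160/21
  (-6)·L_1(w) = (3/7)w^2 - (9/7)w - 54/7
  (-20)·L_2(w) = -(10/9)w^2 + (10/9)w + 40/3
Adding term by term: -w^2 + 3w - 2

P(w) = -w^2 + 3w - 2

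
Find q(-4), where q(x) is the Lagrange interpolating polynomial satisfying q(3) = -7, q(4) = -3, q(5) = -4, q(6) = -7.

-427

L_0(-4) = (-8)·(-9)·(-10)/[(-1)·(-2)·(-3)] = 120
L_1(-4) = (-7)·(-9)·(-10)/[(1)·(-1)·(-2)] = -315
L_2(-4) = (-7)·(-8)·(-10)/[(2)·(1)·(-1)] = 280
L_3(-4) = (-7)·(-8)·(-9)/[(3)·(2)·(1)] = -84
Sum: (-7)·(120) + (-3)·(-315) + (-4)·(280) + (-7)·(-84) = -427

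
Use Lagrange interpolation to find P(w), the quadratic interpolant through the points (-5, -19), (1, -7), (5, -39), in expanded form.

P(w) = -w^2 - 2w - 4

Build the Lagrange basis polynomials:
L_0(w) = (w - 1)(w - 5) / [60] = (1/60)w^2 - (1/10)w + 1/12
L_1(w) = (w + 5)(w - 5) / [-24] = -(1/24)w^2 + 25/24
L_2(w) = (w + 5)(w - 1) / [40] = (1/40)w^2 + (1/10)w - 1/8
P(w) = (-19)·L_0 + (-7)·L_1 + (-39)·L_2
  (-19)·L_0(w) = -(19/60)w^2 + (19/10)w - 19/12
  (-7)·L_1(w) = (7/24)w^2 - 175/24
  (-39)·L_2(w) = -(39/40)w^2 - (39/10)w + 39/8
Adding term by term: -w^2 - 2w - 4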